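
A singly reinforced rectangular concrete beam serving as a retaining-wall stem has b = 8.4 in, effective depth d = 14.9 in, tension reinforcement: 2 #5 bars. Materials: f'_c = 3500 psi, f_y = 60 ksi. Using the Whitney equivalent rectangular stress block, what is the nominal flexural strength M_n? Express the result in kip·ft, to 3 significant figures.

M_n ≈ 43.9 kip·ft

A_s = 2 × 0.31 = 0.62 in².
T = A_s f_y = 0.62 × 60 = 37.2 kips.
a = T/(0.85 f'_c b) = 37.2/(0.85 × 3.5 × 8.4) = 1.489 in.
M_n = T(d − a/2) = 37.2 × (14.9 − 0.7445) = 526.6 kip·in = 526.6/12 = 43.88 kip·ft.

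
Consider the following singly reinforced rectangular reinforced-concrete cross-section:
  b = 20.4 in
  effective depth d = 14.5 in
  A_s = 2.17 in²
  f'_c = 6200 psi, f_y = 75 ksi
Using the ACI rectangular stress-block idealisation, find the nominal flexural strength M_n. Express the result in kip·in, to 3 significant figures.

M_n ≈ 2240 kip·in

T = A_s f_y = 2.17 × 75 = 162.75 kips.
a = T/(0.85 f'_c b) = 162.75/(0.85 × 6.2 × 20.4) = 1.514 in.
M_n = T(d − a/2) = 162.75 × (14.5 − 0.757) = 2236.7 kip·in.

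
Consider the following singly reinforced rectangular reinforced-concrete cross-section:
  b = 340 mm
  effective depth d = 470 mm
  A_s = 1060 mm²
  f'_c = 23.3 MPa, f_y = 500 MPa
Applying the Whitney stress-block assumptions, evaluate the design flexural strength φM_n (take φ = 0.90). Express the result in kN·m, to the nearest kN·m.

φM_n ≈ 205 kN·m

T = A_s f_y = 1060 × 500 = 530000 N = 530 kN.
From C = T: a = T/(0.85 f'_c b) = 530000/(0.85 × 23.3 × 340) = 78.71 mm.
M_n = T(d − a/2) = 530 kN × (470 − 39.355) mm = 228.24 kN·m.
φM_n = 0.90 × 228.24 = 205.42 kN·m.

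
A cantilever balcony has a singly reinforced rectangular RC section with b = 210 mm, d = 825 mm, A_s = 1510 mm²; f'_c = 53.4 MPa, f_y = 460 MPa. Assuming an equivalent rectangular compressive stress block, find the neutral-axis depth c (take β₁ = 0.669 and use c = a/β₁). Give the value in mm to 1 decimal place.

T = A_s f_y = 1510 × 460 = 694600 N = 694.6 kN.
Setting C = 0.85 f'_c a b equal to T: a = 694600/(0.85 × 53.4 × 210) = 72.871 mm.
With β₁ = 0.669, c = a/β₁ = 72.871/0.669 = 108.9 mm.

c ≈ 108.9 mm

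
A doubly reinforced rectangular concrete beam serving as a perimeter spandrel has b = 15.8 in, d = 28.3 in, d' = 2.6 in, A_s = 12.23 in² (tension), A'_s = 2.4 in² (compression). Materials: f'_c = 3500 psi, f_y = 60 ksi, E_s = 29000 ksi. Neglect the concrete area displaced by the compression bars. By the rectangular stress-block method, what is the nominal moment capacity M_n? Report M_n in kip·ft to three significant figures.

M_n ≈ 1390 kip·ft

Assume both steels yield.
a = (A_s − A'_s) f_y/(0.85 f'_c b) = (12.23 − 2.4) × 60/(0.85 × 3.5 × 15.8) = 12.548 in.
c = a/β₁ = 12.548/0.85 = 14.762 in; ε'_s = 0.003(c − d')/c = 0.0025 ≥ ε_y = 0.0021, so the compression steel yields.
M_n = (A_s − A'_s) f_y (d − a/2) + A'_s f_y (d − d') = 589.8 × (28.3 − 6.274) + 144 × (28.3 − 2.6) = 12990.9 + 3700.8 = 16691.7 kip·in = 16691.7/12 = 1390.98 kip·ft.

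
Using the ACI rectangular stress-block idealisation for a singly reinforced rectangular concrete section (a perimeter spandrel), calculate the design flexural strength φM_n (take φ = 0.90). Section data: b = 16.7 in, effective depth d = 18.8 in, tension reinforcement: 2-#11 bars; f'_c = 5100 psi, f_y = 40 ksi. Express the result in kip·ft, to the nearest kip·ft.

φM_n ≈ 168 kip·ft

A_s = 2 × 1.56 = 3.12 in².
T = A_s f_y = 3.12 × 40 = 124.8 kips.
a = T/(0.85 f'_c b) = 124.8/(0.85 × 5.1 × 16.7) = 1.724 in.
M_n = T(d − a/2) = 124.8 × (18.8 − 0.862) = 2238.7 kip·in = 2238.7/12 = 186.56 kip·ft.
φM_n = 0.90 × 186.56 = 167.90 kip·ft.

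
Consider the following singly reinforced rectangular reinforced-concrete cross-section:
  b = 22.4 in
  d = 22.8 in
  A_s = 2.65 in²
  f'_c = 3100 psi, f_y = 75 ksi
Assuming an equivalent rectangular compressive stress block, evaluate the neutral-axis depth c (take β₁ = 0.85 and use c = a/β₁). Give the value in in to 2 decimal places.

c ≈ 3.96 in

T = A_s f_y = 2.65 × 75 = 198.75 kips.
a = T/(0.85 f'_c b) = 198.75/(0.85 × 3.1 × 22.4) = 3.3673 in.
With β₁ = 0.85, c = a/β₁ = 3.3673/0.85 = 3.96 in.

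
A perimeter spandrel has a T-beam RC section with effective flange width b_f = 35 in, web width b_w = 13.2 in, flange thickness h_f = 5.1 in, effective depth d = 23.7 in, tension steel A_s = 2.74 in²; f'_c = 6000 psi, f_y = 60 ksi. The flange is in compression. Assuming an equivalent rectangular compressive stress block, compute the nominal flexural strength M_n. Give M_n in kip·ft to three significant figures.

M_n ≈ 318 kip·ft

Tension: T = A_s f_y = 2.74 × 60 = 164.4 kips.
Try a within the flange: a = T/(0.85 f'_c b_f) = 164.4/(0.85 × 6 × 35) = 0.921 in.
Since a = 0.921 ≤ h_f = 5.1 in, the stress block lies entirely in the flange; analyse as a rectangular beam of width b_f.
M_n = T(d − a/2) = 164.4 × (23.7 − 0.4605) = 3820.6 kip·in.
M_n = 3820.6/12 = 318.38 kip·ft.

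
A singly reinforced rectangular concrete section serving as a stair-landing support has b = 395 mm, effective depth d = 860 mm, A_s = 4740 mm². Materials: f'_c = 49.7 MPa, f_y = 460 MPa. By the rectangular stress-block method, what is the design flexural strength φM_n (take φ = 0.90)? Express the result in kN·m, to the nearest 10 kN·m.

T = A_s f_y = 4740 × 460 = 2180400 N = 2180.4 kN.
From C = T: a = T/(0.85 f'_c b) = 2180400/(0.85 × 49.7 × 395) = 130.67 mm.
M_n = T(d − a/2) = 2180.4 kN × (860 − 65.335) mm = 1732.69 kN·m.
φM_n = 0.90 × 1732.69 = 1559.42 kN·m.

φM_n ≈ 1560 kN·m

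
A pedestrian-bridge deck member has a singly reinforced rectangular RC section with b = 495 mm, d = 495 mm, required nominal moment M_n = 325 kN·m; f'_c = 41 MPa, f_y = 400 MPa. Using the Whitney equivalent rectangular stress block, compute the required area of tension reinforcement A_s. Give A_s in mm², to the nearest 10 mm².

With M_n = 0.85 f'_c a b (d − a/2), solve the quadratic for a:
a = d − √(d² − 2M_n/(0.85 f'_c b)) = 495 − √(495² − 2 × 325×10⁶/(0.85 × 41 × 495)) = 39.65 mm.
A_s = 0.85 f'_c a b / f_y = 0.85 × 41 × 39.65 × 495 / 400 = 1710.0 mm².

A_s ≈ 1710 mm²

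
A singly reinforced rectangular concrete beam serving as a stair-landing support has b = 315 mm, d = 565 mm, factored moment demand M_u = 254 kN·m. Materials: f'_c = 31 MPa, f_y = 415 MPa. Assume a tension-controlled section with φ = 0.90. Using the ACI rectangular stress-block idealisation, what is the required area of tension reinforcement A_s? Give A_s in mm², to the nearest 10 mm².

A_s ≈ 1280 mm²

M_n = M_u/φ = 254/0.90 = 282.222 kN·m.
With M_n = 0.85 f'_c a b (d − a/2), solve the quadratic for a:
a = d − √(d² − 2M_n/(0.85 f'_c b)) = 565 − √(565² − 2 × 282.222×10⁶/(0.85 × 31 × 315)) = 63.78 mm.
A_s = 0.85 f'_c a b / f_y = 0.85 × 31 × 63.78 × 315 / 415 = 1275.6 mm².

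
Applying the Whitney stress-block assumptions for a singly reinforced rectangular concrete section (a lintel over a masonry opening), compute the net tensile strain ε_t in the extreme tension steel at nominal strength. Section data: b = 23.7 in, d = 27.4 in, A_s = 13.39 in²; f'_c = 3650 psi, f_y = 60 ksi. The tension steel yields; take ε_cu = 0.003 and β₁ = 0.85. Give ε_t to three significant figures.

ε_t ≈ 0.00339

a = A_s f_y/(0.85 f'_c b) = 10.926 in.
β₁ = 0.85, so c = a/β₁ = 10.926/0.85 = 12.854 in.
From the linear strain diagram with ε_cu = 0.003: ε_t = 0.003 (d − c)/c = 0.003 × (27.4 − 12.854)/12.854 = 0.00339.
ε_t < 0.004 — the section is over-reinforced for flexure under ACI limits.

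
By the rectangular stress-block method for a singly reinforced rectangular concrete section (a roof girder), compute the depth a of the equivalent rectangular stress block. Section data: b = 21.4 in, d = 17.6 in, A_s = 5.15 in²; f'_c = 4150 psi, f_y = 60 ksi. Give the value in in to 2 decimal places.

a ≈ 4.09 in

T = A_s f_y = 5.15 × 60 = 309 kips.
a = T/(0.85 f'_c b) = 309/(0.85 × 4.15 × 21.4) = 4.09 in.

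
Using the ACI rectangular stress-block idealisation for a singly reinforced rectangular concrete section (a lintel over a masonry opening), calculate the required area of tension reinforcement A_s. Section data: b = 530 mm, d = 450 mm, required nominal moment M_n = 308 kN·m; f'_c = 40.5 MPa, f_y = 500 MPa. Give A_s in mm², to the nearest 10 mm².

With M_n = 0.85 f'_c a b (d − a/2), solve the quadratic for a:
a = d − √(d² − 2M_n/(0.85 f'_c b)) = 450 − √(450² − 2 × 308×10⁶/(0.85 × 40.5 × 530)) = 39.22 mm.
A_s = 0.85 f'_c a b / f_y = 0.85 × 40.5 × 39.22 × 530 / 500 = 1431.2 mm².

A_s ≈ 1430 mm²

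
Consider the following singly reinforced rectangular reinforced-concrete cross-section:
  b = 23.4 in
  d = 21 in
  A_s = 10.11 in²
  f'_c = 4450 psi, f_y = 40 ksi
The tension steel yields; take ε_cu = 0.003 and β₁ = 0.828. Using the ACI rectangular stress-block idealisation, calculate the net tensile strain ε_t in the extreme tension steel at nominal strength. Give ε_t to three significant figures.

a = A_s f_y/(0.85 f'_c b) = 4.569 in.
β₁ = 0.828, so c = a/β₁ = 4.569/0.828 = 5.518 in.
From the linear strain diagram with ε_cu = 0.003: ε_t = 0.003 (d − c)/c = 0.003 × (21 − 5.518)/5.518 = 0.00842.
Since ε_t ≥ 0.005, the section is tension-controlled.

ε_t ≈ 0.00842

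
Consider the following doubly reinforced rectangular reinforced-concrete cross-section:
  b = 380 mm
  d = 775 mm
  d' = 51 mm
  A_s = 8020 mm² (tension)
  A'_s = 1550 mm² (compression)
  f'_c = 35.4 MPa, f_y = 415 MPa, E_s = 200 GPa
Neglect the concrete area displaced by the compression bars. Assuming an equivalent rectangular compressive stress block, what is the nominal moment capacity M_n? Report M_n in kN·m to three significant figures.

M_n ≈ 2230 kN·m

Assume both tension and compression steel yield.
Net tension couple steel: A_s − A'_s = 6470 mm².
a = (A_s − A'_s) f_y / (0.85 f'_c b) = 2685050/(0.85 × 35.4 × 380) = 234.83 mm.
c = a/β₁ = 234.83/0.797 = 294.64 mm; ε'_s = 0.003(c − d')/c = 0.0025 ≥ f_y/E_s = 0.0021, so compression steel does yield.
M_n = (A_s − A'_s) f_y (d − a/2) + A'_s f_y (d − d') = [2685050 × (775 − 117.415) + 643250 × (775 − 51)] × 10⁻⁶ = 1765.65 + 465.71 = 2231.36 kN·m.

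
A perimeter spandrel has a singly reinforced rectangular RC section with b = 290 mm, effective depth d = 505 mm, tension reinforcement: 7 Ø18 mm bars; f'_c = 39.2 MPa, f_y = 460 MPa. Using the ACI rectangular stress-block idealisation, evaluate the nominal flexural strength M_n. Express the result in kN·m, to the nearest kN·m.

A_s = 7 × 254 = 1778 mm².
T = A_s f_y = 1778 × 460 = 817880 N = 817.88 kN.
From C = T: a = T/(0.85 f'_c b) = 817880/(0.85 × 39.2 × 290) = 84.64 mm.
M_n = T(d − a/2) = 817.88 kN × (505 − 42.32) mm = 378.42 kN·m.

M_n ≈ 378 kN·m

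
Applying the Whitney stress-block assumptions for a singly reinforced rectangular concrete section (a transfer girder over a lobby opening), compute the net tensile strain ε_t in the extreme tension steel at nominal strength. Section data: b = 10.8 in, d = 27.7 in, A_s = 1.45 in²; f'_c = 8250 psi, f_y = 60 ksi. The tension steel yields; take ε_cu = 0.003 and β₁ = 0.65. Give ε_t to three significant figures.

a = A_s f_y/(0.85 f'_c b) = 1.149 in.
β₁ = 0.65, so c = a/β₁ = 1.149/0.65 = 1.768 in.
From the linear strain diagram with ε_cu = 0.003: ε_t = 0.003 (d − c)/c = 0.003 × (27.7 − 1.768)/1.768 = 0.0440.
Since ε_t ≥ 0.005, the section is tension-controlled.

ε_t ≈ 0.0440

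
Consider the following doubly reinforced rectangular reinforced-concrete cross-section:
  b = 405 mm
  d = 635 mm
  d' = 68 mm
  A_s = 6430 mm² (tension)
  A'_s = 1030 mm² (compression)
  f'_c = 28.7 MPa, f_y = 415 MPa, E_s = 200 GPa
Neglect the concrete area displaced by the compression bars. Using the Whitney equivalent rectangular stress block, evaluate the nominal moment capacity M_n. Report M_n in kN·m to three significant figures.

Assume both tension and compression steel yield.
Net tension couple steel: A_s − A'_s = 5400 mm².
a = (A_s − A'_s) f_y / (0.85 f'_c b) = 2241000/(0.85 × 28.7 × 405) = 226.82 mm.
c = a/β₁ = 226.82/0.845 = 268.43 mm; ε'_s = 0.003(c − d')/c = 0.0022 ≥ f_y/E_s = 0.0021, so compression steel does yield.
M_n = (A_s − A'_s) f_y (d − a/2) + A'_s f_y (d − d') = [2241000 × (635 − 113.41) + 427450 × (635 − 68)] × 10⁻⁶ = 1168.88 + 242.36 = 1411.24 kN·m.

M_n ≈ 1410 kN·m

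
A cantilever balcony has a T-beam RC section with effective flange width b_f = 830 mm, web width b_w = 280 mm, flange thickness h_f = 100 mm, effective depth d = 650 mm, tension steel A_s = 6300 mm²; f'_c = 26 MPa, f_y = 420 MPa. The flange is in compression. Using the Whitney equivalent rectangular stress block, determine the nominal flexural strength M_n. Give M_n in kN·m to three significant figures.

M_n ≈ 1490 kN·m

Tension: T = A_s f_y = 6300 × 420 = 2646000 N.
Try a within the flange: a = T/(0.85 f'_c b_f) = 2646000/(0.85 × 26 × 830) = 144.25 mm.
a = 144.25 > h_f = 100 mm: the block extends into the web. Split into flange-overhang and web parts.
C_f = 0.85 f'_c (b_f − b_w) h_f = 0.85 × 26 × (830 − 280) × 100 = 1215500 N.
Remaining web compression depth: a_w = (T − C_f)/(0.85 f'_c b_w) = (2646000 − 1215500)/(0.85 × 26 × 280) = 231.17 mm.
M_n = C_f(d − h_f/2) + (T − C_f)(d − a_w/2) = 1215500 × (650 − 50) + 1430500 × (650 − 115.585) = 729.30 + 764.48 = 1493.78 × 10⁶ N·mm.
M_n = 1493.78 kN·m.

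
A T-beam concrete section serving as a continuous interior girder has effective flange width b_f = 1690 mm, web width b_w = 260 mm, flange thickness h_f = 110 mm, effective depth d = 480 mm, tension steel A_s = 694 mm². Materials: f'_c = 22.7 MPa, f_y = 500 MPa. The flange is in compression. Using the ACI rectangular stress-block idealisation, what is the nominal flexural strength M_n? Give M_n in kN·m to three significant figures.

Tension: T = A_s f_y = 694 × 500 = 347000 N.
Try a within the flange: a = T/(0.85 f'_c b_f) = 347000/(0.85 × 22.7 × 1690) = 10.64 mm.
Since a = 10.64 ≤ h_f = 110 mm, the stress block lies entirely in the flange; analyse as a rectangular beam of width b_f.
M_n = T(d − a/2) = 347000 × (480 − 5.32) = 164.71 × 10⁶ N·mm.
M_n = 164.71 kN·m.

M_n ≈ 165 kN·m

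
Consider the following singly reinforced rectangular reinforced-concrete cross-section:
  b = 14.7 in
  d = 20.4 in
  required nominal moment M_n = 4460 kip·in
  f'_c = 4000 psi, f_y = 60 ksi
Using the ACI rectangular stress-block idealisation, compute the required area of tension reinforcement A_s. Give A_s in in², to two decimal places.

From M_n = 0.85 f'_c a b (d − a/2):
a = d − √(d² − 2M_n/(0.85 f'_c b)) = 20.4 − √(20.4² − 2 × 4460/(0.85 × 4 × 14.7)) = 4.983 in.
A_s = 0.85 f'_c a b / f_y = 0.85 × 4 × 4.983 × 14.7 / 60 = 4.151 in².

A_s ≈ 4.15 in²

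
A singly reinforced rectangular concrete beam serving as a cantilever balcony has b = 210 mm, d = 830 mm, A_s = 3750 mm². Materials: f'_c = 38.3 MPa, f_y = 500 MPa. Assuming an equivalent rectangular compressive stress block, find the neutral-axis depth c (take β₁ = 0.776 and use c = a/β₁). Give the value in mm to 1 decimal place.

c ≈ 353.4 mm

T = A_s f_y = 3750 × 500 = 1875000 N = 1875 kN.
Setting C = 0.85 f'_c a b equal to T: a = 1875000/(0.85 × 38.3 × 210) = 274.261 mm.
With β₁ = 0.776, c = a/β₁ = 274.261/0.776 = 353.4 mm.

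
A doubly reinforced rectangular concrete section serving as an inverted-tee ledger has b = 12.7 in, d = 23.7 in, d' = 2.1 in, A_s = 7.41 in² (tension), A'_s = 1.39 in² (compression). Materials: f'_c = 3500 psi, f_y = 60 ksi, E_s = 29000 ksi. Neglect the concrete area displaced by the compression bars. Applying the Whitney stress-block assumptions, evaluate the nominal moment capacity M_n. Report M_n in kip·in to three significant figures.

Assume both steels yield.
a = (A_s − A'_s) f_y/(0.85 f'_c b) = (7.41 − 1.39) × 60/(0.85 × 3.5 × 12.7) = 9.560 in.
c = a/β₁ = 9.560/0.85 = 11.247 in; ε'_s = 0.003(c − d')/c = 0.0024 ≥ ε_y = 0.0021, so the compression steel yields.
M_n = (A_s − A'_s) f_y (d − a/2) + A'_s f_y (d − d') = 361.2 × (23.7 − 4.78) + 83.4 × (23.7 − 2.1) = 6833.9 + 1801.4 = 8635.3 kip·in.

M_n ≈ 8640 kip·in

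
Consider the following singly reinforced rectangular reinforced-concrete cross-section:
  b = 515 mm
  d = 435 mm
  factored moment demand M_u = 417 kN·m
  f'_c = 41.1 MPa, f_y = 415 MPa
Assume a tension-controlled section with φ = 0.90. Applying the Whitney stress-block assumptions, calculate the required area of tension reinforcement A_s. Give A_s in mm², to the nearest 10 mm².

M_n = M_u/φ = 417/0.90 = 463.333 kN·m.
With M_n = 0.85 f'_c a b (d − a/2), solve the quadratic for a:
a = d − √(d² − 2M_n/(0.85 f'_c b)) = 435 − √(435² − 2 × 463.333×10⁶/(0.85 × 41.1 × 515)) = 63.89 mm.
A_s = 0.85 f'_c a b / f_y = 0.85 × 41.1 × 63.89 × 515 / 415 = 2769.8 mm².

A_s ≈ 2770 mm²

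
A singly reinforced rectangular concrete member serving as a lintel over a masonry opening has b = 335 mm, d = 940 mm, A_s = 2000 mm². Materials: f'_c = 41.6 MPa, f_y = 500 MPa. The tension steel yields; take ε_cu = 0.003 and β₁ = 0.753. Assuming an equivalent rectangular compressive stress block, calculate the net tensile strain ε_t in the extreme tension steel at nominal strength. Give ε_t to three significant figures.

ε_t ≈ 0.0222

a = A_s f_y/(0.85 f'_c b) = 84.42 mm.
β₁ = 0.753, so c = a/β₁ = 84.42/0.753 = 112.11 mm.
From the linear strain diagram with ε_cu = 0.003: ε_t = 0.003 (d − c)/c = 0.003 × (940 − 112.11)/112.11 = 0.0222.
Since ε_t ≥ 0.005, the section is tension-controlled.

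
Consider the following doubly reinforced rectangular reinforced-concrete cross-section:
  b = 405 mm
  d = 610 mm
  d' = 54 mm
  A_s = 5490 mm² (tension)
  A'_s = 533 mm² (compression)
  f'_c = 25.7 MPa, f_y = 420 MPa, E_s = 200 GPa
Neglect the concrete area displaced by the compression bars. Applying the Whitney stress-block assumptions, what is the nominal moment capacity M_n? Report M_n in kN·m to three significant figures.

M_n ≈ 1150 kN·m

Assume both tension and compression steel yield.
Net tension couple steel: A_s − A'_s = 4957 mm².
a = (A_s − A'_s) f_y / (0.85 f'_c b) = 2081940/(0.85 × 25.7 × 405) = 235.32 mm.
c = a/β₁ = 235.32/0.85 = 276.85 mm; ε'_s = 0.003(c − d')/c = 0.0024 ≥ f_y/E_s = 0.0021, so compression steel does yield.
M_n = (A_s − A'_s) f_y (d − a/2) + A'_s f_y (d − d') = [2081940 × (610 − 117.66) + 223860 × (610 − 54)] × 10⁻⁶ = 1025.02 + 124.47 = 1149.49 kN·m.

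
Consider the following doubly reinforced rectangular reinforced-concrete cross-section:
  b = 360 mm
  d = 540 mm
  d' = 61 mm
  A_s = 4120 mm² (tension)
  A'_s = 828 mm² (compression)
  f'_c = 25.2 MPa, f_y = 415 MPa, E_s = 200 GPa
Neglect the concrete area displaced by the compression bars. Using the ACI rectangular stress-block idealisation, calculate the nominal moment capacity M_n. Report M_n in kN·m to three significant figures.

M_n ≈ 781 kN·m

Assume both tension and compression steel yield.
Net tension couple steel: A_s − A'_s = 3292 mm².
a = (A_s − A'_s) f_y / (0.85 f'_c b) = 1366180/(0.85 × 25.2 × 360) = 177.17 mm.
c = a/β₁ = 177.17/0.85 = 208.44 mm; ε'_s = 0.003(c − d')/c = 0.0021 ≥ f_y/E_s = 0.0021, so compression steel does yield.
M_n = (A_s − A'_s) f_y (d − a/2) + A'_s f_y (d − d') = [1366180 × (540 − 88.585) + 343620 × (540 − 61)] × 10⁻⁶ = 616.71 + 164.59 = 781.30 kN·m.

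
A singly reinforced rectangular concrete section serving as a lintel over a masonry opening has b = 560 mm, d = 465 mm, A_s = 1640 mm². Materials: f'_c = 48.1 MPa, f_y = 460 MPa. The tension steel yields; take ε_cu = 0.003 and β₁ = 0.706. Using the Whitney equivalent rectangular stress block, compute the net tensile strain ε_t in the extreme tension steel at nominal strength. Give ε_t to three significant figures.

ε_t ≈ 0.0269

a = A_s f_y/(0.85 f'_c b) = 32.95 mm.
β₁ = 0.706, so c = a/β₁ = 32.95/0.706 = 46.67 mm.
From the linear strain diagram with ε_cu = 0.003: ε_t = 0.003 (d − c)/c = 0.003 × (465 − 46.67)/46.67 = 0.0269.
Since ε_t ≥ 0.005, the section is tension-controlled.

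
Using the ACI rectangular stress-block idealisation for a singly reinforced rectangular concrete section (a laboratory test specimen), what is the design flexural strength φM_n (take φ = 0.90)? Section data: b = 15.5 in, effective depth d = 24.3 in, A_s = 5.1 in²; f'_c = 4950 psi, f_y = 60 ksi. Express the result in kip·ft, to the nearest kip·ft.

φM_n ≈ 504 kip·ft

T = A_s f_y = 5.1 × 60 = 306 kips.
a = T/(0.85 f'_c b) = 306/(0.85 × 4.95 × 15.5) = 4.692 in.
M_n = T(d − a/2) = 306 × (24.3 − 2.346) = 6717.9 kip·in = 6717.9/12 = 559.83 kip·ft.
φM_n = 0.90 × 559.83 = 503.85 kip·ft.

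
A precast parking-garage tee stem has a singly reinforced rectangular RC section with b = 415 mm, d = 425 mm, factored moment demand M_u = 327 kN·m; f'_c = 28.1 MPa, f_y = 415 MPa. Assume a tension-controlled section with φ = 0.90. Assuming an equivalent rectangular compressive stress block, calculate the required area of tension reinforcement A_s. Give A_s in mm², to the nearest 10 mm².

A_s ≈ 2330 mm²

M_n = M_u/φ = 327/0.90 = 363.333 kN·m.
With M_n = 0.85 f'_c a b (d − a/2), solve the quadratic for a:
a = d − √(d² − 2M_n/(0.85 f'_c b)) = 425 − √(425² − 2 × 363.333×10⁶/(0.85 × 28.1 × 415)) = 97.41 mm.
A_s = 0.85 f'_c a b / f_y = 0.85 × 28.1 × 97.41 × 415 / 415 = 2326.6 mm².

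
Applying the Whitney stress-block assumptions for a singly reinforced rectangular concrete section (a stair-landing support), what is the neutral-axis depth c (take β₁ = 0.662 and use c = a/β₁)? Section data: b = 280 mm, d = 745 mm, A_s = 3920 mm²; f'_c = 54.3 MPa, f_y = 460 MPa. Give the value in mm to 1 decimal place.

T = A_s f_y = 3920 × 460 = 1803200 N = 1803.2 kN.
Setting C = 0.85 f'_c a b equal to T: a = 1803200/(0.85 × 54.3 × 280) = 139.530 mm.
With β₁ = 0.662, c = a/β₁ = 139.530/0.662 = 210.8 mm.

c ≈ 210.8 mm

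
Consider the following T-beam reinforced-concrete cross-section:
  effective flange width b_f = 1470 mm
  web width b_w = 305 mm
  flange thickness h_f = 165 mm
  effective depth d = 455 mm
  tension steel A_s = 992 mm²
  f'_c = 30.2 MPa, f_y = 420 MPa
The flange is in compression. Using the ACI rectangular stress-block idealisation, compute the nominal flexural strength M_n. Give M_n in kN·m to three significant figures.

M_n ≈ 187 kN·m

Tension: T = A_s f_y = 992 × 420 = 416640 N.
Try a within the flange: a = T/(0.85 f'_c b_f) = 416640/(0.85 × 30.2 × 1470) = 11.04 mm.
Since a = 11.04 ≤ h_f = 165 mm, the stress block lies entirely in the flange; analyse as a rectangular beam of width b_f.
M_n = T(d − a/2) = 416640 × (455 − 5.52) = 187.27 × 10⁶ N·mm.
M_n = 187.27 kN·m.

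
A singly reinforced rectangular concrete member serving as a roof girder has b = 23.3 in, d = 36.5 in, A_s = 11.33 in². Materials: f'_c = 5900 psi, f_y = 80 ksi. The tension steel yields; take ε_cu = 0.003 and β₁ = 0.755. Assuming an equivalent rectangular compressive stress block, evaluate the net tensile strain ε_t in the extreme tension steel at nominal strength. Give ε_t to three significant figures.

a = A_s f_y/(0.85 f'_c b) = 7.757 in.
β₁ = 0.755, so c = a/β₁ = 7.757/0.755 = 10.274 in.
From the linear strain diagram with ε_cu = 0.003: ε_t = 0.003 (d − c)/c = 0.003 × (36.5 − 10.274)/10.274 = 0.00766.
Since ε_t ≥ 0.005, the section is tension-controlled.

ε_t ≈ 0.00766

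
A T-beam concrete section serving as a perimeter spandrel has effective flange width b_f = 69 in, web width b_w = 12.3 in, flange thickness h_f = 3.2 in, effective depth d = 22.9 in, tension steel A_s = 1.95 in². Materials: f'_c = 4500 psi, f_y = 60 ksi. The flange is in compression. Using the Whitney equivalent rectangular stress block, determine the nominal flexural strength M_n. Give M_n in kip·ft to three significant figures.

M_n ≈ 221 kip·ft

Tension: T = A_s f_y = 1.95 × 60 = 117 kips.
Try a within the flange: a = T/(0.85 f'_c b_f) = 117/(0.85 × 4.5 × 69) = 0.443 in.
Since a = 0.443 ≤ h_f = 3.2 in, the stress block lies entirely in the flange; analyse as a rectangular beam of width b_f.
M_n = T(d − a/2) = 117 × (22.9 − 0.2215) = 2653.4 kip·in.
M_n = 2653.4/12 = 221.12 kip·ft.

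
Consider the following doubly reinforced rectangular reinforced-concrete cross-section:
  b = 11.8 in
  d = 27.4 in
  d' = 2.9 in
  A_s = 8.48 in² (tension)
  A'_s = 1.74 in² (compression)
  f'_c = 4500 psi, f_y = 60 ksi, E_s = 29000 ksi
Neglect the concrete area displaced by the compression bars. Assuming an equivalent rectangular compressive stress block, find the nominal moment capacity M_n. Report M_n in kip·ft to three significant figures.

M_n ≈ 986 kip·ft

Assume both steels yield.
a = (A_s − A'_s) f_y/(0.85 f'_c b) = (8.48 − 1.74) × 60/(0.85 × 4.5 × 11.8) = 8.960 in.
c = a/β₁ = 8.960/0.825 = 10.861 in; ε'_s = 0.003(c − d')/c = 0.0022 ≥ ε_y = 0.0021, so the compression steel yields.
M_n = (A_s − A'_s) f_y (d − a/2) + A'_s f_y (d − d') = 404.4 × (27.4 − 4.48) + 104.4 × (27.4 − 2.9) = 9268.8 + 2557.8 = 11826.6 kip·in = 11826.6/12 = 985.55 kip·ft.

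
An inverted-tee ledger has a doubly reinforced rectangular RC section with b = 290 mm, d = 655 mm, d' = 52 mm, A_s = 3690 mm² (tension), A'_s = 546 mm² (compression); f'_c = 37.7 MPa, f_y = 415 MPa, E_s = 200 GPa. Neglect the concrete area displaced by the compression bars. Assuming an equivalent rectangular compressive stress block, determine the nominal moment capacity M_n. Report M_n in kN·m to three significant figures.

Assume both tension and compression steel yield.
Net tension couple steel: A_s − A'_s = 3144 mm².
a = (A_s − A'_s) f_y / (0.85 f'_c b) = 1304760/(0.85 × 37.7 × 290) = 140.40 mm.
c = a/β₁ = 140.40/0.781 = 179.77 mm; ε'_s = 0.003(c − d')/c = 0.0021 ≥ f_y/E_s = 0.0021, so compression steel does yield.
M_n = (A_s − A'_s) f_y (d − a/2) + A'_s f_y (d − d') = [1304760 × (655 − 70.2) + 226590 × (655 − 52)] × 10⁻⁶ = 763.02 + 136.63 = 899.65 kN·m.

M_n ≈ 900 kN·m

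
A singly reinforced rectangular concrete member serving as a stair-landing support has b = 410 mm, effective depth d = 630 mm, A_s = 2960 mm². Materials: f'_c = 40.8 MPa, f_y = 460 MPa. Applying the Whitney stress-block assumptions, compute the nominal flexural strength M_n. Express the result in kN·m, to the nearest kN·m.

T = A_s f_y = 2960 × 460 = 1361600 N = 1361.6 kN.
From C = T: a = T/(0.85 f'_c b) = 1361600/(0.85 × 40.8 × 410) = 95.76 mm.
M_n = T(d − a/2) = 1361.6 kN × (630 − 47.88) mm = 792.61 kN·m.

M_n ≈ 793 kN·m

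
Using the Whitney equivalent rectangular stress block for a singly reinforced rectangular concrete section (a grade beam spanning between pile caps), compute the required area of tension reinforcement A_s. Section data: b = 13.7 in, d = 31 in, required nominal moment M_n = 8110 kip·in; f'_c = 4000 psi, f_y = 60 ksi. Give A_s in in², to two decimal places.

From M_n = 0.85 f'_c a b (d − a/2):
a = d − √(d² − 2M_n/(0.85 f'_c b)) = 31 − √(31² − 2 × 8110/(0.85 × 4 × 13.7)) = 6.246 in.
A_s = 0.85 f'_c a b / f_y = 0.85 × 4 × 6.246 × 13.7 / 60 = 4.849 in².

A_s ≈ 4.85 in²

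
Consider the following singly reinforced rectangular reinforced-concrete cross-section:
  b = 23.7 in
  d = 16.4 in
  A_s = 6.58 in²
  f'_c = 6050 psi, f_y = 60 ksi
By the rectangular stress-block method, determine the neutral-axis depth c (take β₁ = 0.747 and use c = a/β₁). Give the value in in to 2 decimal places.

T = A_s f_y = 6.58 × 60 = 394.8 kips.
a = T/(0.85 f'_c b) = 394.8/(0.85 × 6.05 × 23.7) = 3.2393 in.
With β₁ = 0.747, c = a/β₁ = 3.2393/0.747 = 4.34 in.

c ≈ 4.34 in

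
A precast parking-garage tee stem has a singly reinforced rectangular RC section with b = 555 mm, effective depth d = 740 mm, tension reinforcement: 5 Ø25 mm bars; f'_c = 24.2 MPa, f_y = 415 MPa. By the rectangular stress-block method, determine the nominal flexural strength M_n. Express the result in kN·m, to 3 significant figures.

A_s = 5 × 491 = 2455 mm².
T = A_s f_y = 2455 × 415 = 1018825 N = 1018.825 kN.
From C = T: a = T/(0.85 f'_c b) = 1018825/(0.85 × 24.2 × 555) = 89.24 mm.
M_n = T(d − a/2) = 1018.825 kN × (740 − 44.62) mm = 708.47 kN·m.

M_n ≈ 708 kN·m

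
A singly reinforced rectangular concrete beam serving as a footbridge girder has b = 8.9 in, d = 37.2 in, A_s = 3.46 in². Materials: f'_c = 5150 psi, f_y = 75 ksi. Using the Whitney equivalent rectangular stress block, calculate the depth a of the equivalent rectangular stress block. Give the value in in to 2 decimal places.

T = A_s f_y = 3.46 × 75 = 259.5 kips.
a = T/(0.85 f'_c b) = 259.5/(0.85 × 5.15 × 8.9) = 6.66 in.

a ≈ 6.66 in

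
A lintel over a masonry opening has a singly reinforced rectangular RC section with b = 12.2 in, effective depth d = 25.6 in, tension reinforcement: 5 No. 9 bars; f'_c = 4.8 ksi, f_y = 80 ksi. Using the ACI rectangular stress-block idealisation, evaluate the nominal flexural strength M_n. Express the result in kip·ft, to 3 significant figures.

M_n ≈ 719 kip·ft

A_s = 5 × 1 = 5 in².
T = A_s f_y = 5 × 80 = 400 kips.
a = T/(0.85 f'_c b) = 400/(0.85 × 4.8 × 12.2) = 8.036 in.
M_n = T(d − a/2) = 400 × (25.6 − 4.018) = 8632.8 kip·in = 8632.8/12 = 719.40 kip·ft.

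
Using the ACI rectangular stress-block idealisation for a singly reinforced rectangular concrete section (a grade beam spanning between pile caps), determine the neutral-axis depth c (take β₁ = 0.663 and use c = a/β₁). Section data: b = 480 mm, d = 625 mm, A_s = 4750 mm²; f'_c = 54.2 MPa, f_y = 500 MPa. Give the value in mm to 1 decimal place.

c ≈ 162.0 mm

T = A_s f_y = 4750 × 500 = 2375000 N = 2375 kN.
Setting C = 0.85 f'_c a b equal to T: a = 2375000/(0.85 × 54.2 × 480) = 107.400 mm.
With β₁ = 0.663, c = a/β₁ = 107.400/0.663 = 162.0 mm.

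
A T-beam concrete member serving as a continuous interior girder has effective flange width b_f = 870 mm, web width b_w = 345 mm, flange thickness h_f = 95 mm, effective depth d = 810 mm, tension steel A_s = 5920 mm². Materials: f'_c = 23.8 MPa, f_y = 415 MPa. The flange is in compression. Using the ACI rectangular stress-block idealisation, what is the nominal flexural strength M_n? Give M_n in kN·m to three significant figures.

Tension: T = A_s f_y = 5920 × 415 = 2456800 N.
Try a within the flange: a = T/(0.85 f'_c b_f) = 2456800/(0.85 × 23.8 × 870) = 139.59 mm.
a = 139.59 > h_f = 95 mm: the block extends into the web. Split into flange-overhang and web parts.
C_f = 0.85 f'_c (b_f − b_w) h_f = 0.85 × 23.8 × (870 − 345) × 95 = 1008971 N.
Remaining web compression depth: a_w = (T − C_f)/(0.85 f'_c b_w) = (2456800 − 1008971)/(0.85 × 23.8 × 345) = 207.44 mm.
M_n = C_f(d − h_f/2) + (T − C_f)(d − a_w/2) = 1008971 × (810 − 47.5) + 1447829 × (810 − 103.72) = 769.34 + 1022.57 = 1791.91 × 10⁶ N·mm.
M_n = 1791.91 kN·m.

M_n ≈ 1790 kN·m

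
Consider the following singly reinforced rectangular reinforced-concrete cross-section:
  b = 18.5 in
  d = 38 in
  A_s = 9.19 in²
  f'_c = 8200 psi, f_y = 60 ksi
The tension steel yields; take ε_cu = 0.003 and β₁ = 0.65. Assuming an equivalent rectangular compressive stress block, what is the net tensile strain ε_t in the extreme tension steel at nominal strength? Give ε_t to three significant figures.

a = A_s f_y/(0.85 f'_c b) = 4.276 in.
β₁ = 0.65, so c = a/β₁ = 4.276/0.65 = 6.578 in.
From the linear strain diagram with ε_cu = 0.003: ε_t = 0.003 (d − c)/c = 0.003 × (38 − 6.578)/6.578 = 0.0143.
Since ε_t ≥ 0.005, the section is tension-controlled.

ε_t ≈ 0.0143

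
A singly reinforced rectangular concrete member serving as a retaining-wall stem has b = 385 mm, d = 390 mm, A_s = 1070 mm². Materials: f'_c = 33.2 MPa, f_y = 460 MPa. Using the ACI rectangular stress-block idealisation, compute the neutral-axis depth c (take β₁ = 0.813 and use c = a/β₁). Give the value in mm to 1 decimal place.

c ≈ 55.7 mm

T = A_s f_y = 1070 × 460 = 492200 N = 492.2 kN.
Setting C = 0.85 f'_c a b equal to T: a = 492200/(0.85 × 33.2 × 385) = 45.303 mm.
With β₁ = 0.813, c = a/β₁ = 45.303/0.813 = 55.7 mm.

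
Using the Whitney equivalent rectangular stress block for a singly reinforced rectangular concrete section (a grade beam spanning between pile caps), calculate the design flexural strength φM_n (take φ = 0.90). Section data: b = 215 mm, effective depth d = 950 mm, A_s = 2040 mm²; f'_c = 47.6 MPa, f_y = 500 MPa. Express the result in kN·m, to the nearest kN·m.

φM_n ≈ 818 kN·m

T = A_s f_y = 2040 × 500 = 1020000 N = 1020 kN.
From C = T: a = T/(0.85 f'_c b) = 1020000/(0.85 × 47.6 × 215) = 117.26 mm.
M_n = T(d − a/2) = 1020 kN × (950 − 58.63) mm = 909.20 kN·m.
φM_n = 0.90 × 909.20 = 818.28 kN·m.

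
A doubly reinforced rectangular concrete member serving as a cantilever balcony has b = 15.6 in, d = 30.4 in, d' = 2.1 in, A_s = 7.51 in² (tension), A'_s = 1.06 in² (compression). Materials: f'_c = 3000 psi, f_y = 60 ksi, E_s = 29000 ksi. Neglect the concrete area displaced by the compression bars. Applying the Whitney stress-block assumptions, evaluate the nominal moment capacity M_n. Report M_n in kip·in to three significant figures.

Assume both steels yield.
a = (A_s − A'_s) f_y/(0.85 f'_c b) = (7.51 − 1.06) × 60/(0.85 × 3 × 15.6) = 9.729 in.
c = a/β₁ = 9.729/0.85 = 11.446 in; ε'_s = 0.003(c − d')/c = 0.0024 ≥ ε_y = 0.0021, so the compression steel yields.
M_n = (A_s − A'_s) f_y (d − a/2) + A'_s f_y (d − d') = 387 × (30.4 − 4.8645) + 63.6 × (30.4 − 2.1) = 9882.2 + 1799.9 = 11682.1 kip·in.

M_n ≈ 11700 kip·in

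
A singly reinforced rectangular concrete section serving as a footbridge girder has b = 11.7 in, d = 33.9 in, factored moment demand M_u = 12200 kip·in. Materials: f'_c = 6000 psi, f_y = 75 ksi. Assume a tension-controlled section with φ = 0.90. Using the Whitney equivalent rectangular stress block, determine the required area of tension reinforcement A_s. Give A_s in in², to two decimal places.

M_n = M_u/φ = 12200/0.90 = 13555.6 kip·in.
From M_n = 0.85 f'_c a b (d − a/2):
a = d − √(d² − 2M_n/(0.85 f'_c b)) = 33.9 − √(33.9² − 2 × 13555.6/(0.85 × 6 × 11.7)) = 7.540 in.
A_s = 0.85 f'_c a b / f_y = 0.85 × 6 × 7.540 × 11.7 / 75 = 5.999 in².

A_s ≈ 6.00 in²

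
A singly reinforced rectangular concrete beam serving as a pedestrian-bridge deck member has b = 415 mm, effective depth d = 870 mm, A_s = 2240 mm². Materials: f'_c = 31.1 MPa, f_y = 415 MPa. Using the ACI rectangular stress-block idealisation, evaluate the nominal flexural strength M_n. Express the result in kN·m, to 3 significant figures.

M_n ≈ 769 kN·m

T = A_s f_y = 2240 × 415 = 929600 N = 929.6 kN.
From C = T: a = T/(0.85 f'_c b) = 929600/(0.85 × 31.1 × 415) = 84.74 mm.
M_n = T(d − a/2) = 929.6 kN × (870 − 42.37) mm = 769.36 kN·m.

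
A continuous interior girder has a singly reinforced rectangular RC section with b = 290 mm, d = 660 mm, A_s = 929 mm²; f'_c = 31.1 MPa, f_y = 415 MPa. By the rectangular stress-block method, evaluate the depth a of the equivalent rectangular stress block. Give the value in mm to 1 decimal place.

T = A_s f_y = 929 × 415 = 385535 N = 385.535 kN.
Setting C = 0.85 f'_c a b equal to T: a = 385535/(0.85 × 31.1 × 290) = 50.3 mm.

a ≈ 50.3 mm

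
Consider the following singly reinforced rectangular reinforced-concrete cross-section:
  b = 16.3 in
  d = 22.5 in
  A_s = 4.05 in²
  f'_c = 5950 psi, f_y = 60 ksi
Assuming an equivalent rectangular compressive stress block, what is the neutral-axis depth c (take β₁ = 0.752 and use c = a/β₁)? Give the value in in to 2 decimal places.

c ≈ 3.92 in

T = A_s f_y = 4.05 × 60 = 243 kips.
a = T/(0.85 f'_c b) = 243/(0.85 × 5.95 × 16.3) = 2.9477 in.
With β₁ = 0.752, c = a/β₁ = 2.9477/0.752 = 3.92 in.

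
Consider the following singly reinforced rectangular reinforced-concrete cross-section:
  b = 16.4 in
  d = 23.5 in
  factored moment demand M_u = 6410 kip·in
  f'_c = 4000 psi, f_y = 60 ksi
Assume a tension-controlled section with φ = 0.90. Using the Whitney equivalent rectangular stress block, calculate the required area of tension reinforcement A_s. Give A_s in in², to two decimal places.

M_n = M_u/φ = 6410/0.90 = 7122.22 kip·in.
From M_n = 0.85 f'_c a b (d − a/2):
a = d − √(d² − 2M_n/(0.85 f'_c b)) = 23.5 − √(23.5² − 2 × 7122.22/(0.85 × 4 × 16.4)) = 6.272 in.
A_s = 0.85 f'_c a b / f_y = 0.85 × 4 × 6.272 × 16.4 / 60 = 5.829 in².

A_s ≈ 5.83 in²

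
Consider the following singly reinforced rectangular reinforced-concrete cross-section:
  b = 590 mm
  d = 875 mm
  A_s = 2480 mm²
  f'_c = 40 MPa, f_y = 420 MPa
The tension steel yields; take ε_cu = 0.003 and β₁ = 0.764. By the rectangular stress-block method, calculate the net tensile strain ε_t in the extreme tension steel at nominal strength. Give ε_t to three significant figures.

a = A_s f_y/(0.85 f'_c b) = 51.92 mm.
β₁ = 0.764, so c = a/β₁ = 51.92/0.764 = 67.96 mm.
From the linear strain diagram with ε_cu = 0.003: ε_t = 0.003 (d − c)/c = 0.003 × (875 − 67.96)/67.96 = 0.0356.
Since ε_t ≥ 0.005, the section is tension-controlled.

ε_t ≈ 0.0356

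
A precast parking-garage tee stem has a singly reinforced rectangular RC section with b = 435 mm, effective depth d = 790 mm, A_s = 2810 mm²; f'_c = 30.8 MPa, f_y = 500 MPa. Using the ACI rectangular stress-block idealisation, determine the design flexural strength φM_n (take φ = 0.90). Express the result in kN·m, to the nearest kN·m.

φM_n ≈ 921 kN·m

T = A_s f_y = 2810 × 500 = 1405000 N = 1405 kN.
From C = T: a = T/(0.85 f'_c b) = 1405000/(0.85 × 30.8 × 435) = 123.37 mm.
M_n = T(d − a/2) = 1405 kN × (790 − 61.685) mm = 1023.28 kN·m.
φM_n = 0.90 × 1023.28 = 920.95 kN·m.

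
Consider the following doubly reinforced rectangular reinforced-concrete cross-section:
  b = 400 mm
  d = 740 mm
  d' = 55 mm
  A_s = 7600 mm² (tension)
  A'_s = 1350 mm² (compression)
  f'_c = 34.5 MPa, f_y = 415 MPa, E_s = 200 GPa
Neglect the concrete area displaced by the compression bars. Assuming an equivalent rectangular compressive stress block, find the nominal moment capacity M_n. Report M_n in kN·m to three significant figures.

M_n ≈ 2020 kN·m

Assume both tension and compression steel yield.
Net tension couple steel: A_s − A'_s = 6250 mm².
a = (A_s − A'_s) f_y / (0.85 f'_c b) = 2593750/(0.85 × 34.5 × 400) = 221.12 mm.
c = a/β₁ = 221.12/0.804 = 275.02 mm; ε'_s = 0.003(c − d')/c = 0.0024 ≥ f_y/E_s = 0.0021, so compression steel does yield.
M_n = (A_s − A'_s) f_y (d − a/2) + A'_s f_y (d − d') = [2593750 × (740 − 110.56) + 560250 × (740 − 55)] × 10⁻⁶ = 1632.61 + 383.77 = 2016.38 kN·m.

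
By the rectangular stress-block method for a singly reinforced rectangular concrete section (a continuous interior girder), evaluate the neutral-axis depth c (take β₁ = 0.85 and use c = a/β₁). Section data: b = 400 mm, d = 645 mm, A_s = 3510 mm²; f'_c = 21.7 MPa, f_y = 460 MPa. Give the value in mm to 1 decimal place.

c ≈ 257.5 mm

T = A_s f_y = 3510 × 460 = 1614600 N = 1614.6 kN.
Setting C = 0.85 f'_c a b equal to T: a = 1614600/(0.85 × 21.7 × 400) = 218.840 mm.
With β₁ = 0.85, c = a/β₁ = 218.840/0.85 = 257.5 mm.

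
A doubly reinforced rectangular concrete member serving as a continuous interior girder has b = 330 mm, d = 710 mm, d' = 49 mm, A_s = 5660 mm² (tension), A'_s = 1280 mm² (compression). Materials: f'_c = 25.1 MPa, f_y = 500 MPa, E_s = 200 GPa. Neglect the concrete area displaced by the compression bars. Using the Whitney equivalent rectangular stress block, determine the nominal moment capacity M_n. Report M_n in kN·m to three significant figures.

M_n ≈ 1640 kN·m

Assume both tension and compression steel yield.
Net tension couple steel: A_s − A'_s = 4380 mm².
a = (A_s − A'_s) f_y / (0.85 f'_c b) = 2190000/(0.85 × 25.1 × 330) = 311.06 mm.
c = a/β₁ = 311.06/0.85 = 365.95 mm; ε'_s = 0.003(c − d')/c = 0.0026 ≥ f_y/E_s = 0.0025, so compression steel does yield.
M_n = (A_s − A'_s) f_y (d − a/2) + A'_s f_y (d − d') = [2190000 × (710 − 155.53) + 640000 × (710 − 49)] × 10⁻⁶ = 1214.29 + 423.04 = 1637.33 kN·m.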